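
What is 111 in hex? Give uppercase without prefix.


111 = 6F hex

6F


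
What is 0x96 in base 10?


96 hex = 150 decimal

150


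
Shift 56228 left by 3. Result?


0b1101101110100100 << 3 = 0b1101101110100100000 = 449824

449824


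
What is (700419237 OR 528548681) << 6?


Step 1: 700419237 | 528548681 = 1069518829
Step 2: 1069518829 << 6 = 68449205056

68449205056


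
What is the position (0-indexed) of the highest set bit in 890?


0b1101111010. Highest set bit at position 9

9


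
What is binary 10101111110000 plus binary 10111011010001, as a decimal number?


10101111110000 + 10111011010001 = 101101011000001 = 23233

23233


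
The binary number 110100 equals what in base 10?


110100 in decimal = 52

52


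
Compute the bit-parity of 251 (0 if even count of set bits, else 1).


0b11111011 has 7 ones => parity 1

1


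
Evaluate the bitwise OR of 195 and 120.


0b11000011 | 0b1111000 = 0b11111011 = 251

251


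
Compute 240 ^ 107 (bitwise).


0b11110000 ^ 0b1101011 = 0b10011011 = 155

155


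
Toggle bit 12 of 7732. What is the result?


7732 ^ (1 << 12) = 7732 ^ 4096 = 3636

3636


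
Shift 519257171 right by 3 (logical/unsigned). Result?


0b11110111100110011110001010011 >> 3 = 0b11110111100110011110001010 = 64907146

64907146


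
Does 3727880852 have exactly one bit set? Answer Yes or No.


0b11011110001100101111001010010100. Multiple bits set => No

No


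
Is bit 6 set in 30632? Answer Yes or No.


0b111011110101000, bit 6 = 0. No

No


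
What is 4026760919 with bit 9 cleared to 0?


4026760919 & ~(1 << 9) = 4026760407

4026760407


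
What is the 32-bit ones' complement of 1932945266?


1932945266 ^ 4294967295 = 2362022029

2362022029


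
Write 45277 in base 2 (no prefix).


45277 = 1011000011011101 in binary

1011000011011101


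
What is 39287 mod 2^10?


39287 & 1023 = 375

375


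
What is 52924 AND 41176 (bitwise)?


0b1100111010111100 & 0b1010000011011000 = 0b1000000010011000 = 32920

32920


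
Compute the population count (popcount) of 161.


0b10100001 has 3 set bits

3


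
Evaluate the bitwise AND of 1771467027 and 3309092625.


0b1101001100101100111000100010011 & 0b11000101001111001011111100010001 = 0b1000001000101000011000100010001 = 1091842321

1091842321


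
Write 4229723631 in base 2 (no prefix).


4229723631 = 11111100000111000111010111101111 in binary

11111100000111000111010111101111


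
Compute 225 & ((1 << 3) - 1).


225 & 7 = 1

1


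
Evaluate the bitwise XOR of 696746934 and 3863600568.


0b101001100001111000001110110110 ^ 0b11100110010010011101110110111000 = 0b11001111110011100101111000001110 = 3486408206

3486408206


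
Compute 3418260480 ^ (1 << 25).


3418260480 ^ (1 << 25) = 3418260480 ^ 33554432 = 3384706048

3384706048


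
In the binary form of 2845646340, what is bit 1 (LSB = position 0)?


0b10101001100111010001111000000100, position 1 = 0

0


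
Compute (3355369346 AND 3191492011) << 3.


Step 1: 3355369346 & 3191492011 = 2251967874
Step 2: 2251967874 << 3 = 18015742992

18015742992


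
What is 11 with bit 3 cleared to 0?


11 & ~(1 << 3) = 3

3


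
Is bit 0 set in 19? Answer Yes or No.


0b10011, bit 0 = 1. Yes

Yes


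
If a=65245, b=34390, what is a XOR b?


65245 ^ 34390 = 30859

30859


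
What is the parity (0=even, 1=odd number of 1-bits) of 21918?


0b101010110011110 has 9 ones => parity 1

1


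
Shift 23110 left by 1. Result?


0b101101001000110 << 1 = 0b1011010010001100 = 46220

46220


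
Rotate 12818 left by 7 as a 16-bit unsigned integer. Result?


Rotate 0b11001000010010 left by 7 (16-bit) = 0b100100011001 = 2329

2329


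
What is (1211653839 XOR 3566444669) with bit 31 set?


Step 1: 1211653839 ^ 3566444669 = 2628517554
Step 2: 2628517554 | (1 << 31) = 2628517554 | 2147483648 = 2628517554

2628517554


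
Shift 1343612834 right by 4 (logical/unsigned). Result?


0b1010000000101011110011110100010 >> 4 = 0b101000000010101111001111010 = 83975802

83975802


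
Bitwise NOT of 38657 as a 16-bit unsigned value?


~0b1001011100000001 = 0b110100011111110 = 26878 (16-bit unsigned)

26878


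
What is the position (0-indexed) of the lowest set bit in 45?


0b101101. Lowest set bit at position 0

0


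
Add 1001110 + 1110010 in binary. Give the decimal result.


1001110 + 1110010 = 11000000 = 192

192


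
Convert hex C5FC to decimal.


C5FC hex = 50684 decimal

50684


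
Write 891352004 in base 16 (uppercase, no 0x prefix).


891352004 = 3520F3C4 hex

3520F3C4


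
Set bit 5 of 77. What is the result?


77 | (1 << 5) = 77 | 32 = 109

109


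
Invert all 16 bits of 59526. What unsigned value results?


59526 ^ 65535 = 6009

6009


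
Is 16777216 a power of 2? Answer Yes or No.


0b1000000000000000000000000. Only one bit set => Yes

Yes


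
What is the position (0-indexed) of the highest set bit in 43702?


0b1010101010110110. Highest set bit at position 15

15


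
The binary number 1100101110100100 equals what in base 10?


1100101110100100 in decimal = 52132

52132


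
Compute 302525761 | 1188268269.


0b10010000010000010110101000001 | 0b1000110110100111000100011101101 = 0b1010110110110111010110111101101 = 1457237485

1457237485


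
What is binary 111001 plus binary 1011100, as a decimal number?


111001 + 1011100 = 10010101 = 149

149


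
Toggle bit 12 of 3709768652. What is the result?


3709768652 ^ (1 << 12) = 3709768652 ^ 4096 = 3709764556

3709764556


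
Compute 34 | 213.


0b100010 | 0b11010101 = 0b11110111 = 247

247


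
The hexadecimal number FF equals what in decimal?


FF hex = 255 decimal

255


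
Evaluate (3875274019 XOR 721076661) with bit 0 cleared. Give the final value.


Step 1: 3875274019 ^ 721076661 = 3422633110
Step 2: 3422633110 & ~(1 << 0) = 3422633110

3422633110


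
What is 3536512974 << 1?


0b11010010110010101110011111001110 << 1 = 0b110100101100101011100111110011100 = 7073025948

7073025948


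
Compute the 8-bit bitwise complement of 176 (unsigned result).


~0b10110000 = 0b1001111 = 79 (8-bit unsigned)

79


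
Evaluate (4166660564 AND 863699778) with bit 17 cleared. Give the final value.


Step 1: 4166660564 & 863699778 = 811204928
Step 2: 811204928 & ~(1 << 17) = 811073856

811073856


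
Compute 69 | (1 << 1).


69 | (1 << 1) = 69 | 2 = 71

71


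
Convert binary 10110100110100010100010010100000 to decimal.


10110100110100010100010010100000 in decimal = 3033613472

3033613472


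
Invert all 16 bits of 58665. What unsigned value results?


58665 ^ 65535 = 6870

6870


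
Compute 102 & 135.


0b1100110 & 0b10000111 = 0b110 = 6

6


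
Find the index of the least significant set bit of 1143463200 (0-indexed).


0b1000100001001111101110100100000. Lowest set bit at position 5

5


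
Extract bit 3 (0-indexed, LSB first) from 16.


0b10000, position 3 = 0

0


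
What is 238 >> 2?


0b11101110 >> 2 = 0b111011 = 59

59


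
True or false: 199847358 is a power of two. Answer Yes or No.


0b1011111010010110110110111110. Multiple bits set => No

No


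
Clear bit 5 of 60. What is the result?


60 & ~(1 << 5) = 28

28


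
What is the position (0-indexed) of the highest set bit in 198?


0b11000110. Highest set bit at position 7

7


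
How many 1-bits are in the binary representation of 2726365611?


0b10100010100000010000100110101011 has 12 set bits

12


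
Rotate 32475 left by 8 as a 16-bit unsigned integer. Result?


Rotate 0b111111011011011 left by 8 (16-bit) = 0b1101101101111110 = 56190

56190


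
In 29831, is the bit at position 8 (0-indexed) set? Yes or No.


0b111010010000111, bit 8 = 0. No

No


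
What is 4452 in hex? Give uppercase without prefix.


4452 = 1164 hex

1164


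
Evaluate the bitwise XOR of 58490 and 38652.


0b1110010001111010 ^ 0b1001011011111100 = 0b111001010000110 = 29318

29318


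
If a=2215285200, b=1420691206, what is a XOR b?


2215285200 ^ 1420691206 = 3500447446

3500447446


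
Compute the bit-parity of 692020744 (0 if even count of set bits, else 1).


0b101001001111110110011000001000 has 14 ones => parity 0

0


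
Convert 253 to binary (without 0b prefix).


253 = 11111101 in binary

11111101


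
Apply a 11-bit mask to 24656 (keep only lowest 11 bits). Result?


24656 & 2047 = 80

80


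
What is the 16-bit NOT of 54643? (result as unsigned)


~0b1101010101110011 = 0b10101010001100 = 10892 (16-bit unsigned)

10892


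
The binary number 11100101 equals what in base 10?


11100101 in decimal = 229

229


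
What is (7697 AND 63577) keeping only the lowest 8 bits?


Step 1: 7697 & 63577 = 6161
Step 2: 6161 & 255 = 17

17


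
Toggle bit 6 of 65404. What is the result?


65404 ^ (1 << 6) = 65404 ^ 64 = 65340

65340


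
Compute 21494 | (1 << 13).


21494 | (1 << 13) = 21494 | 8192 = 29686

29686


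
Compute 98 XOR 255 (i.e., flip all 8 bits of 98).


98 ^ 255 = 157

157


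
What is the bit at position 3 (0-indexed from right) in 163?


0b10100011, position 3 = 0

0


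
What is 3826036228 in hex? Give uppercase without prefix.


3826036228 = E40CAE04 hex

E40CAE04


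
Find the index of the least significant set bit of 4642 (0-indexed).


0b1001000100010. Lowest set bit at position 1

1


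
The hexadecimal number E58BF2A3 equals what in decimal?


E58BF2A3 hex = 3851154083 decimal

3851154083


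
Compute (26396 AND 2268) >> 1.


Step 1: 26396 & 2268 = 28
Step 2: 28 >> 1 = 14

14


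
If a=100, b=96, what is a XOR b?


100 ^ 96 = 4

4


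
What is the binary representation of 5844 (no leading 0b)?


5844 = 1011011010100 in binary

1011011010100


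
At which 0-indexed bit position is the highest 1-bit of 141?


0b10001101. Highest set bit at position 7

7


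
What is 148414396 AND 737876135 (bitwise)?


0b1000110110001001111110111100 & 0b101011111110110001100010100111 = 0b1000110110000001100010100100 = 148379812

148379812


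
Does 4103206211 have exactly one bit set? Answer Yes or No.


0b11110100100100011111010101000011. Multiple bits set => No

No


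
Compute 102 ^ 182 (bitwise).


0b1100110 ^ 0b10110110 = 0b11010000 = 208

208


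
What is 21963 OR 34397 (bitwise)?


0b101010111001011 | 0b1000011001011101 = 0b1101011111011111 = 55263

55263


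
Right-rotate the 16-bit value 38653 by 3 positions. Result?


Rotate 0b1001011011111101 right by 3 (16-bit) = 0b1011001011011111 = 45791

45791


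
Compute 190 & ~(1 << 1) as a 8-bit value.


190 & ~(1 << 1) = 188

188


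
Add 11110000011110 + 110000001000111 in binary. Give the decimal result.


11110000011110 + 110000001000111 = 1001110001100101 = 40037

40037


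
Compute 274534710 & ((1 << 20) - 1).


274534710 & 1048575 = 856374

856374


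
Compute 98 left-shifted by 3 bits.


0b1100010 << 3 = 0b1100010000 = 784

784


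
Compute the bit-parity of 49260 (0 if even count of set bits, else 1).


0b1100000001101100 has 6 ones => parity 0

0


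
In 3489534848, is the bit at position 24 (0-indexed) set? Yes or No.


0b11001111111111100001001110000000, bit 24 = 1. Yes

Yes


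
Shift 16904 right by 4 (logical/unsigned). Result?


0b100001000001000 >> 4 = 0b10000100000 = 1056

1056


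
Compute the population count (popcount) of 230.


0b11100110 has 5 set bits

5


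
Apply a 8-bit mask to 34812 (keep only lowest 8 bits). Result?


34812 & 255 = 252

252


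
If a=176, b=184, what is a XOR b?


176 ^ 184 = 8

8


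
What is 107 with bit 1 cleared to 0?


107 & ~(1 << 1) = 105

105


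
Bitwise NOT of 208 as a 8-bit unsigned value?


~0b11010000 = 0b101111 = 47 (8-bit unsigned)

47


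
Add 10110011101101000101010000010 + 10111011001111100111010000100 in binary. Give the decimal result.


10110011101101000101010000010 + 10111011001111100111010000100 = 101101110111100101100100000110 = 769546502

769546502


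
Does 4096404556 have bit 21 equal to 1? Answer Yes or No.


0b11110100001010100010110001001100, bit 21 = 1. Yes

Yes


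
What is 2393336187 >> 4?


0b10001110101001110110100101111011 >> 4 = 0b1000111010100111011010010111 = 149583511

149583511


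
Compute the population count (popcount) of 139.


0b10001011 has 4 set bits

4


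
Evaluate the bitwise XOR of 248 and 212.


0b11111000 ^ 0b11010100 = 0b101100 = 44

44


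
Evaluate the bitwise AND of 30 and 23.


0b11110 & 0b10111 = 0b10110 = 22

22


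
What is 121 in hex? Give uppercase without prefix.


121 = 79 hex

79


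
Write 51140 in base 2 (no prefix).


51140 = 1100011111000100 in binary

1100011111000100


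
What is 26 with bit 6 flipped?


26 ^ (1 << 6) = 26 ^ 64 = 90

90


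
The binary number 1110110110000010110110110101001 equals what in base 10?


1110110110000010110110110101001 in decimal = 1992388009

1992388009


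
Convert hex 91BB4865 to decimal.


91BB4865 hex = 2444970085 decimal

2444970085


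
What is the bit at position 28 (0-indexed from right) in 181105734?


0b1010110010110111010001000110, position 28 = 0

0


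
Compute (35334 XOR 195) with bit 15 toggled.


Step 1: 35334 ^ 195 = 35525
Step 2: 35525 ^ (1 << 15) = 35525 ^ 32768 = 2757

2757


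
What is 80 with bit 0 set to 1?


80 | (1 << 0) = 80 | 1 = 81

81


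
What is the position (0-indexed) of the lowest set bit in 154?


0b10011010. Lowest set bit at position 1

1


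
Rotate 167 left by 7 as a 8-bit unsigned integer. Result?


Rotate 0b10100111 left by 7 (8-bit) = 0b11010011 = 211

211


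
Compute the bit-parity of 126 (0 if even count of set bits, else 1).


0b1111110 has 6 ones => parity 0

0


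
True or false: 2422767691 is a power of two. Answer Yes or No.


0b10010000011010001000000001001011. Multiple bits set => No

No


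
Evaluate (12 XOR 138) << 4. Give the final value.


Step 1: 12 ^ 138 = 134
Step 2: 134 << 4 = 2144

2144


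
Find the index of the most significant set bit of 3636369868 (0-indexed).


0b11011000101111101001100111001100. Highest set bit at position 31

31


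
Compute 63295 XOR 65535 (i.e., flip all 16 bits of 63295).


63295 ^ 65535 = 2240

2240


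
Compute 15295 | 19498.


0b11101110111111 | 0b100110000101010 = 0b111111110111111 = 32703

32703


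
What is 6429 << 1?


0b1100100011101 << 1 = 0b11001000111010 = 12858

12858


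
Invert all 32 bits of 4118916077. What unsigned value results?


4118916077 ^ 4294967295 = 176051218

176051218


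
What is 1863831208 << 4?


0b1101111000101111100111010101000 << 4 = 0b11011110001011111001110101010000000 = 29821299328

29821299328


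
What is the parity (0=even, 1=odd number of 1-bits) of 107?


0b1101011 has 5 ones => parity 1

1


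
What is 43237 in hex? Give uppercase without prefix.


43237 = A8E5 hex

A8E5


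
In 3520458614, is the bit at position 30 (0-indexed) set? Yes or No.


0b11010001110101011110111101110110, bit 30 = 1. Yes

Yes


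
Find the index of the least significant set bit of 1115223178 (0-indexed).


0b1000010011110001111010010001010. Lowest set bit at position 1

1


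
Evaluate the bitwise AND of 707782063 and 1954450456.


0b101010001011111110010110101111 & 0b1110100011111101000110000011000 = 0b100000001011101000010000001000 = 539919368

539919368


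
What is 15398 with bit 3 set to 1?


15398 | (1 << 3) = 15398 | 8 = 15406

15406


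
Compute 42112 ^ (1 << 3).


42112 ^ (1 << 3) = 42112 ^ 8 = 42120

42120


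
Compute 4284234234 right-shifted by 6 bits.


0b11111111010111000011100111111010 >> 6 = 0b11111111010111000011100111 = 66941159

66941159


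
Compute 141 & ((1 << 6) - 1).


141 & 63 = 13

13


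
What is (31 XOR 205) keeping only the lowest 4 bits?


Step 1: 31 ^ 205 = 210
Step 2: 210 & 15 = 2

2


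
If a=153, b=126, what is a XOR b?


153 ^ 126 = 231

231


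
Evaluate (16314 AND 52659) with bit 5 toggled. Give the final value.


Step 1: 16314 & 52659 = 3506
Step 2: 3506 ^ (1 << 5) = 3506 ^ 32 = 3474

3474


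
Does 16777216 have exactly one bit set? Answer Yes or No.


0b1000000000000000000000000. Only one bit set => Yes

Yes


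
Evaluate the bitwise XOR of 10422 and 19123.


0b10100010110110 ^ 0b100101010110011 = 0b110001000000101 = 25093

25093


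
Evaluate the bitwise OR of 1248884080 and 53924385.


0b1001010011100000111010101110000 | 0b11001101101101001000100001 = 0b1001011011101101111011101110001 = 1266087793

1266087793


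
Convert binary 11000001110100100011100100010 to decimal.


11000001110100100011100100010 in decimal = 406472482

406472482


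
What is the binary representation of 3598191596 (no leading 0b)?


3598191596 = 11010110011110000000101111101100 in binary

11010110011110000000101111101100


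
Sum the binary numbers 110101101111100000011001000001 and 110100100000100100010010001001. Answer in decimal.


110101101111100000011001000001 + 110100100000100100010010001001 = 1101010010000000100101011001010 = 1782598346

1782598346


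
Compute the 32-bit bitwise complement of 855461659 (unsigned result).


~0b110010111111010100111100011011 = 0b11001101000000101011000011100100 = 3439505636 (32-bit unsigned)

3439505636


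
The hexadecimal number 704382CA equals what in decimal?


704382CA hex = 1883472586 decimal

1883472586


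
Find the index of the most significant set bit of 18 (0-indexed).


0b10010. Highest set bit at position 4

4


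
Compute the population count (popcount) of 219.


0b11011011 has 6 set bits

6


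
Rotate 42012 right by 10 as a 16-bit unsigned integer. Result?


Rotate 0b1010010000011100 right by 10 (16-bit) = 0b11100101001 = 1833

1833


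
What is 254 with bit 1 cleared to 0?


254 & ~(1 << 1) = 252

252


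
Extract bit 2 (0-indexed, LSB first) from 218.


0b11011010, position 2 = 0

0


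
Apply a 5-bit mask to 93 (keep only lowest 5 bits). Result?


93 & 31 = 29

29


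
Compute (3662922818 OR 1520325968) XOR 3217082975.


Step 1: 3662922818 | 1520325968 = 3672102226
Step 2: 3672102226 ^ 3217082975 = 1696538381

1696538381


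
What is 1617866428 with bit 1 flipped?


1617866428 ^ (1 << 1) = 1617866428 ^ 2 = 1617866430

1617866430


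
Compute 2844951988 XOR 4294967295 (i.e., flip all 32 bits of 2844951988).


2844951988 ^ 4294967295 = 1450015307

1450015307


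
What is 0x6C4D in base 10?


6C4D hex = 27725 decimal

27725


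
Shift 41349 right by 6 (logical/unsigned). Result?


0b1010000110000101 >> 6 = 0b1010000110 = 646

646


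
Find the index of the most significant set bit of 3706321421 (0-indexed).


0b11011100111010011111101000001101. Highest set bit at position 31

31


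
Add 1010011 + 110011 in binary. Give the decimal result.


1010011 + 110011 = 10000110 = 134

134


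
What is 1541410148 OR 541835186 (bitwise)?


0b1011011111000000000110101100100 | 0b100000010010111011111110110010 = 0b1111011111010111011111111110110 = 2079047670

2079047670


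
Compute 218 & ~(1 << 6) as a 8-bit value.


218 & ~(1 << 6) = 154

154


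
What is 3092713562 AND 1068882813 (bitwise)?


0b10111000010101110001000001011010 & 0b111111101101011101101101111101 = 0b111000000101010001000001011000 = 940904536

940904536


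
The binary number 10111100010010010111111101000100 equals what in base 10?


10111100010010010111111101000100 in decimal = 3158933316

3158933316


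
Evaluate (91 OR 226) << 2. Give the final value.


Step 1: 91 | 226 = 251
Step 2: 251 << 2 = 1004

1004


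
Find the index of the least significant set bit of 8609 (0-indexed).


0b10000110100001. Lowest set bit at position 0

0


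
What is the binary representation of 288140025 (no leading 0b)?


288140025 = 10001001011001010101011111001 in binary

10001001011001010101011111001


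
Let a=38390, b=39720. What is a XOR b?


38390 ^ 39720 = 3806

3806


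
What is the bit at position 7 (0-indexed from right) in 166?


0b10100110, position 7 = 1

1


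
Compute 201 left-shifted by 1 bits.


0b11001001 << 1 = 0b110010010 = 402

402


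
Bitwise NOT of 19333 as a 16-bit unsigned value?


~0b100101110000101 = 0b1011010001111010 = 46202 (16-bit unsigned)

46202


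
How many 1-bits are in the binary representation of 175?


0b10101111 has 6 set bits

6


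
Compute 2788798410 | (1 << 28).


2788798410 | (1 << 28) = 2788798410 | 268435456 = 3057233866

3057233866


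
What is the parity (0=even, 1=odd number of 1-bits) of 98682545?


0b101111000011100011010110001 has 14 ones => parity 0

0


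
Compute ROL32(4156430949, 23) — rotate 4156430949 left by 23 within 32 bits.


Rotate 0b11110111101111100001101001100101 left by 23 (32-bit) = 0b110010111110111101111100001101 = 855367437

855367437


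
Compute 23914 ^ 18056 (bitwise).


0b101110101101010 ^ 0b100011010001000 = 0b1101111100010 = 7138

7138


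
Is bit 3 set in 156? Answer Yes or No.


0b10011100, bit 3 = 1. Yes

Yes


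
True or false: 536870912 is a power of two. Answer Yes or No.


0b100000000000000000000000000000. Only one bit set => Yes

Yes


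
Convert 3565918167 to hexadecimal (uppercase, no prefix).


3565918167 = D48B97D7 hex

D48B97D7


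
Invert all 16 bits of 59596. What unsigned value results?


59596 ^ 65535 = 5939

5939


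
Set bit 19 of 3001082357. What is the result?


3001082357 | (1 << 19) = 3001082357 | 524288 = 3001606645

3001606645


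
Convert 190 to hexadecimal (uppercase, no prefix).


190 = BE hex

BE


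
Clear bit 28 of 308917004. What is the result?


308917004 & ~(1 << 28) = 40481548

40481548


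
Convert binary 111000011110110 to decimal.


111000011110110 in decimal = 28918

28918


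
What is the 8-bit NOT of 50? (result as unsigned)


~0b110010 = 0b11001101 = 205 (8-bit unsigned)

205


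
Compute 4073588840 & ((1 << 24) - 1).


4073588840 & 16777215 = 13502568

13502568


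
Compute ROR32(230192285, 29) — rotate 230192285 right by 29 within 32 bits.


Rotate 0b1101101110000111010010011101 right by 29 (32-bit) = 0b1101101110000111010010011101000 = 1841538280

1841538280


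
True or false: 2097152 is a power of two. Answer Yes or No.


0b1000000000000000000000. Only one bit set => Yes

Yes


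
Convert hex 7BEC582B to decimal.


7BEC582B hex = 2079086635 decimal

2079086635


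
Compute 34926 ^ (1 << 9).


34926 ^ (1 << 9) = 34926 ^ 512 = 35438

35438


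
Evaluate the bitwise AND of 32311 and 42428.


0b111111000110111 & 0b1010010110111100 = 0b10010000110100 = 9268

9268


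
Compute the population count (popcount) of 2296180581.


0b10001000110111001110111101100101 has 18 set bits

18


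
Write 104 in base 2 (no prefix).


104 = 1101000 in binary

1101000


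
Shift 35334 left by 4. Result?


0b1000101000000110 << 4 = 0b10001010000001100000 = 565344

565344


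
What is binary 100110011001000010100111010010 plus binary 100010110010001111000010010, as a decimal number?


100110011001000010100111010010 + 100010110010001111000010010 = 101010101111010100011111100100 = 717047780

717047780


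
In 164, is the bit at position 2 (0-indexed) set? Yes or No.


0b10100100, bit 2 = 1. Yes

Yes


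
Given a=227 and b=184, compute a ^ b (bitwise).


227 ^ 184 = 91

91


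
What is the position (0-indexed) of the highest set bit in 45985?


0b1011001110100001. Highest set bit at position 15

15


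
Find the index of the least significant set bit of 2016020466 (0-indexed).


0b1111000001010100000011111110010. Lowest set bit at position 1

1


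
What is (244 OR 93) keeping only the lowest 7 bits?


Step 1: 244 | 93 = 253
Step 2: 253 & 127 = 125

125


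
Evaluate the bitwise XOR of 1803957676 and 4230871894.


0b1101011100001100011010110101100 ^ 0b11111100001011011111101101010110 = 0b10010111101010111100111011111010 = 2544619258

2544619258


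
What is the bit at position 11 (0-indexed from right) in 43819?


0b1010101100101011, position 11 = 1

1


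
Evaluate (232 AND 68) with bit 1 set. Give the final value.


Step 1: 232 & 68 = 64
Step 2: 64 | (1 << 1) = 64 | 2 = 66

66


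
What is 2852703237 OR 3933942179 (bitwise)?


0b10101010000010001100110000000101 | 0b11101010011110110011000110100011 = 0b11101010011110111111110110100111 = 3933994407

3933994407


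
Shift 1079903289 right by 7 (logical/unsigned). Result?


0b1000000010111100000010000111001 >> 7 = 0b100000001011110000001000 = 8436744

8436744


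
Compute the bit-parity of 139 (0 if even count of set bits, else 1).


0b10001011 has 4 ones => parity 0

0


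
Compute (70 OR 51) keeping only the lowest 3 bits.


Step 1: 70 | 51 = 119
Step 2: 119 & 7 = 7

7


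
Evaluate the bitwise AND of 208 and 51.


0b11010000 & 0b110011 = 0b10000 = 16

16


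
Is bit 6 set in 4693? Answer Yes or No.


0b1001001010101, bit 6 = 1. Yes

Yes


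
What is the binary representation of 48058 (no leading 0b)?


48058 = 1011101110111010 in binary

1011101110111010


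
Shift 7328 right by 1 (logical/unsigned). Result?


0b1110010100000 >> 1 = 0b111001010000 = 3664

3664


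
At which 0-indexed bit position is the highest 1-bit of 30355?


0b111011010010011. Highest set bit at position 14

14


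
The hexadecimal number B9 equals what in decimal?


B9 hex = 185 decimal

185


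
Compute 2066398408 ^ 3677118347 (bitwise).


0b1111011001010101011110011001000 ^ 0b11011011001011000101111110001011 = 0b10100000000001101110001101000011 = 2684805955

2684805955


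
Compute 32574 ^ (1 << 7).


32574 ^ (1 << 7) = 32574 ^ 128 = 32702

32702


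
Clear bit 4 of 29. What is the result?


29 & ~(1 << 4) = 13

13


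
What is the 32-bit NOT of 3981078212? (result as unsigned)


~0b11101101010010100110111011000100 = 0b10010101101011001000100111011 = 313889083 (32-bit unsigned)

313889083


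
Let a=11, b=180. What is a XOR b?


11 ^ 180 = 191

191


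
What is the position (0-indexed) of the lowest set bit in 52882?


0b1100111010010010. Lowest set bit at position 1

1


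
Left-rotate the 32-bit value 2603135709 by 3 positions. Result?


Rotate 0b10011011001010001011001011011101 left by 3 (32-bit) = 0b11011001010001011001011011101100 = 3645216492

3645216492


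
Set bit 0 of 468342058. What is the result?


468342058 | (1 << 0) = 468342058 | 1 = 468342059

468342059


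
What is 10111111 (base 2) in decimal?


10111111 in decimal = 191

191


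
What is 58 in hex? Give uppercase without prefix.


58 = 3A hex

3A


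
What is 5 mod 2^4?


5 & 15 = 5

5


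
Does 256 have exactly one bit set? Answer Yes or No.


0b100000000. Only one bit set => Yes

Yes


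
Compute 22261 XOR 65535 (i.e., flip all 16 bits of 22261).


22261 ^ 65535 = 43274

43274


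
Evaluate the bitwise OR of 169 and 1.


0b10101001 | 0b1 = 0b10101001 = 169

169


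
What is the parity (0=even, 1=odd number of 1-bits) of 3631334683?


0b11011000011100011100010100011011 has 16 ones => parity 0

0


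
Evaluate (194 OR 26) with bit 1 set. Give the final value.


Step 1: 194 | 26 = 218
Step 2: 218 | (1 << 1) = 218 | 2 = 218

218


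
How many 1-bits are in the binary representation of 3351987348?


0b11000111110010110100010010010100 has 15 set bits

15


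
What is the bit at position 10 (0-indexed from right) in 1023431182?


0b111101000000000101001000001110, position 10 = 0

0


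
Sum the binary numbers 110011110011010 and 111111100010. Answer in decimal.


110011110011010 + 111111100010 = 111011101111100 = 30588

30588


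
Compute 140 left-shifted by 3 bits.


0b10001100 << 3 = 0b10001100000 = 1120

1120


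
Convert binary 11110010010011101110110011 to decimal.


11110010010011101110110011 in decimal = 63519667

63519667


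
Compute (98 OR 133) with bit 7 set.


Step 1: 98 | 133 = 231
Step 2: 231 | (1 << 7) = 231 | 128 = 231

231


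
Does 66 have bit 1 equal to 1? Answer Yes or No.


0b1000010, bit 1 = 1. Yes

Yes


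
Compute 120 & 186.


0b1111000 & 0b10111010 = 0b111000 = 56

56


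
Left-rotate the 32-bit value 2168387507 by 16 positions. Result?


Rotate 0b10000001001111101111011110110011 left by 16 (32-bit) = 0b11110111101100111000000100111110 = 4155736382

4155736382


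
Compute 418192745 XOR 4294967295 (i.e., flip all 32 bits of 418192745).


418192745 ^ 4294967295 = 3876774550

3876774550


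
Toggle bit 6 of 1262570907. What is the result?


1262570907 ^ (1 << 6) = 1262570907 ^ 64 = 1262570971

1262570971


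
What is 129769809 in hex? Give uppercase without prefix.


129769809 = 7BC2151 hex

7BC2151


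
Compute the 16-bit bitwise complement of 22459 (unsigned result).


~0b101011110111011 = 0b1010100001000100 = 43076 (16-bit unsigned)

43076


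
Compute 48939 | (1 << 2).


48939 | (1 << 2) = 48939 | 4 = 48943

48943


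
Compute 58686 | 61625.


0b1110010100111110 | 0b1111000010111001 = 0b1111010110111111 = 62911

62911


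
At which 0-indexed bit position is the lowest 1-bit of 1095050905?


0b1000001010001010010011010011001. Lowest set bit at position 0

0


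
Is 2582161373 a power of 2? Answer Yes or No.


0b10011001111010001010011111011101. Multiple bits set => No

No


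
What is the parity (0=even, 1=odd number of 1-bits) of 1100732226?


0b1000001100110111101011101000010 has 15 ones => parity 1

1


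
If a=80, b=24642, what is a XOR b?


80 ^ 24642 = 24594

24594


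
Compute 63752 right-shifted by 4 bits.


0b1111100100001000 >> 4 = 0b111110010000 = 3984

3984


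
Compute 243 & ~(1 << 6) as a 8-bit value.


243 & ~(1 << 6) = 179

179


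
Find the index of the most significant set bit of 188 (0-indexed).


0b10111100. Highest set bit at position 7

7


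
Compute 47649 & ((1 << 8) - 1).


47649 & 255 = 33

33


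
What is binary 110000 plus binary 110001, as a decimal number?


110000 + 110001 = 1100001 = 97

97


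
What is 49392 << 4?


0b1100000011110000 << 4 = 0b11000000111100000000 = 790272

790272


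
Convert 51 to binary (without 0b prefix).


51 = 110011 in binary

110011


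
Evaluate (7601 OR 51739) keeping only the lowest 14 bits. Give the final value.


Step 1: 7601 | 51739 = 57275
Step 2: 57275 & 16383 = 8123

8123


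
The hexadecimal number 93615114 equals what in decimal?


93615114 hex = 2472628500 decimal

2472628500


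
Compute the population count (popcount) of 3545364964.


0b11010011010100011111100111100100 has 18 set bits

18


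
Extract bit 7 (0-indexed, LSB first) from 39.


0b100111, position 7 = 0

0


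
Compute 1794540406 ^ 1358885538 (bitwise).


0b1101010111101101000001101110110 ^ 0b1010000111111101111001010100010 = 0b111010000010000111000111010100 = 973631956

973631956


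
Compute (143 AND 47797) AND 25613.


Step 1: 143 & 47797 = 133
Step 2: 133 & 25613 = 5

5


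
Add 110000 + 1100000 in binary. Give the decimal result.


110000 + 1100000 = 10010000 = 144

144


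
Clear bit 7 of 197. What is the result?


197 & ~(1 << 7) = 69

69


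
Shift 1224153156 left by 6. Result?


0b1001000111101110001100001000100 << 6 = 0b1001000111101110001100001000100000000 = 78345801984

78345801984


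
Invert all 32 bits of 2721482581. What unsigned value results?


2721482581 ^ 4294967295 = 1573484714

1573484714


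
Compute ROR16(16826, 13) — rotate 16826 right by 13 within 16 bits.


Rotate 0b100000110111010 right by 13 (16-bit) = 0b110111010010 = 3538

3538


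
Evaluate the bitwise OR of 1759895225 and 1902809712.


0b1101000111001011101111010111001 | 0b1110001011010101001001001110000 = 0b1111001111011111101111011111001 = 2045763321

2045763321


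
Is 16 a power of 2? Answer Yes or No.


0b10000. Only one bit set => Yes

Yes


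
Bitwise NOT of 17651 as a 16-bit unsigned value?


~0b100010011110011 = 0b1011101100001100 = 47884 (16-bit unsigned)

47884


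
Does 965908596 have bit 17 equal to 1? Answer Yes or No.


0b111001100100101001100001110100, bit 17 = 1. Yes

Yes


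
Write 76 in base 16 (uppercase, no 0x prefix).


76 = 4C hex

4C


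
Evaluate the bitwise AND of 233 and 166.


0b11101001 & 0b10100110 = 0b10100000 = 160

160


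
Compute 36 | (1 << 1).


36 | (1 << 1) = 36 | 2 = 38

38


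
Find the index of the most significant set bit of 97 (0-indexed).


0b1100001. Highest set bit at position 6

6


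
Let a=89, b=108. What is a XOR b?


89 ^ 108 = 53

53


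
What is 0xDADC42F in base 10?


DADC42F hex = 229491759 decimal

229491759


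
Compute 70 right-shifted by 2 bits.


0b1000110 >> 2 = 0b10001 = 17

17


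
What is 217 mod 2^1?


217 & 1 = 1

1


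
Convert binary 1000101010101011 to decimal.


1000101010101011 in decimal = 35499

35499


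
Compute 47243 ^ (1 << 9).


47243 ^ (1 << 9) = 47243 ^ 512 = 47755

47755


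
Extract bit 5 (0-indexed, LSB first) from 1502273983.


0b1011001100010101110000110111111, position 5 = 1

1


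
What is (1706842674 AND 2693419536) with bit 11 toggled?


Step 1: 1706842674 & 2693419536 = 545804816
Step 2: 545804816 ^ (1 << 11) = 545804816 ^ 2048 = 545806864

545806864


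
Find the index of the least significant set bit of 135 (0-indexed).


0b10000111. Lowest set bit at position 0

0


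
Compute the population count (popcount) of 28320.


0b110111010100000 has 7 set bits

7


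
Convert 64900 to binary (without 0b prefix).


64900 = 1111110110000100 in binary

1111110110000100


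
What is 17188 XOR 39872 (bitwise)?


0b100001100100100 ^ 0b1001101111000000 = 0b1101100011100100 = 55524

55524


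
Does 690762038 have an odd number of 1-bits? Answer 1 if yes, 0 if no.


0b101001001011000011000100110110 has 13 ones => parity 1

1


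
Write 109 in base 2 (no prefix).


109 = 1101101 in binary

1101101


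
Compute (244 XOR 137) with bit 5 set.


Step 1: 244 ^ 137 = 125
Step 2: 125 | (1 << 5) = 125 | 32 = 125

125


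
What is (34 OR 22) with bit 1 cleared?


Step 1: 34 | 22 = 54
Step 2: 54 & ~(1 << 1) = 52

52


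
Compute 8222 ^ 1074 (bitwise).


0b10000000011110 ^ 0b10000110010 = 0b10010000101100 = 9260

9260


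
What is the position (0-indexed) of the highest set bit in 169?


0b10101001. Highest set bit at position 7

7


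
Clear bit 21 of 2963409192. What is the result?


2963409192 & ~(1 << 21) = 2961312040

2961312040


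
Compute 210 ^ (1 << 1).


210 ^ (1 << 1) = 210 ^ 2 = 208

208


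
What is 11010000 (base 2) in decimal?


11010000 in decimal = 208

208


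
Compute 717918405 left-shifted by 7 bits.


0b101010110010101001000011000101 << 7 = 0b1010101100101010010000110001010000000 = 91893555840

91893555840


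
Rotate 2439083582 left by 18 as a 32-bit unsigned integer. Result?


Rotate 0b10010001011000010111011000111110 left by 18 (32-bit) = 0b11011000111110100100010110000101 = 3640280453

3640280453


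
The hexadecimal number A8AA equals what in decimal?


A8AA hex = 43178 decimal

43178


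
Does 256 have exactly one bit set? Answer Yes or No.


0b100000000. Only one bit set => Yes

Yes


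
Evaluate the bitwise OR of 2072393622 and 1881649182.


0b1111011100001100011011110010110 | 0b1110000001001111011000000011110 = 0b1111011101001111011011110011110 = 2074589086

2074589086


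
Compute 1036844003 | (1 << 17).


1036844003 | (1 << 17) = 1036844003 | 131072 = 1036975075

1036975075


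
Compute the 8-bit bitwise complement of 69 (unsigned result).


~0b1000101 = 0b10111010 = 186 (8-bit unsigned)

186


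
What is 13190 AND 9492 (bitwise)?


0b11001110000110 & 0b10010100010100 = 0b10000100000100 = 8452

8452


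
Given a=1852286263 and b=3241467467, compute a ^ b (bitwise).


1852286263 ^ 3241467467 = 2941483900

2941483900


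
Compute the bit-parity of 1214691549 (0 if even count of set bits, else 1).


0b1001000011001101011100011011101 has 16 ones => parity 0

0


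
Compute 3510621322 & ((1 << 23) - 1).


3510621322 & 8388607 = 4183178

4183178


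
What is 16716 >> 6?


0b100000101001100 >> 6 = 0b100000101 = 261

261


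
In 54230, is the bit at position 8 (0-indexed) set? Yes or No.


0b1101001111010110, bit 8 = 1. Yes

Yes


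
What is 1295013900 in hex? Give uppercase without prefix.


1295013900 = 4D30580C hex

4D30580C


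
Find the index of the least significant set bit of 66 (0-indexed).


0b1000010. Lowest set bit at position 1

1


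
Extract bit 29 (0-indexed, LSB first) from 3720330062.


0b11011101101111111011101101001110, position 29 = 0

0


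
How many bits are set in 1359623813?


0b1010001000010100011011010000101 has 12 set bits

12


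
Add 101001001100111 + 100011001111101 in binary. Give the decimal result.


101001001100111 + 100011001111101 = 1001100011100100 = 39140

39140


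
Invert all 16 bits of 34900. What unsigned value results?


34900 ^ 65535 = 30635

30635


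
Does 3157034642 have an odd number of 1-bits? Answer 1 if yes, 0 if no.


0b10111100001011001000011010010010 has 14 ones => parity 0

0


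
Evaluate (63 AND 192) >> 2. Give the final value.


Step 1: 63 & 192 = 0
Step 2: 0 >> 2 = 0

0


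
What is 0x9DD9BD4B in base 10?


9DD9BD4B hex = 2648292683 decimal

2648292683


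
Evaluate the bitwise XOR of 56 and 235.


0b111000 ^ 0b11101011 = 0b11010011 = 211

211


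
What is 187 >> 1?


0b10111011 >> 1 = 0b1011101 = 93

93


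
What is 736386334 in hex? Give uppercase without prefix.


736386334 = 2BE45D1E hex

2BE45D1E


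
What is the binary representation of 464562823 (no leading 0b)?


464562823 = 11011101100001010101010000111 in binary

11011101100001010101010000111


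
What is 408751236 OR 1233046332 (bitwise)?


0b11000010111010000110010000100 | 0b1001001011111101100101100111100 = 0b1011001011111111100111110111100 = 1501548476

1501548476


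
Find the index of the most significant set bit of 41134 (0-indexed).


0b1010000010101110. Highest set bit at position 15

15


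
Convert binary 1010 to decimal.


1010 in decimal = 10

10


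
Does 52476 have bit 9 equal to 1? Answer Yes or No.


0b1100110011111100, bit 9 = 0. No

No
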